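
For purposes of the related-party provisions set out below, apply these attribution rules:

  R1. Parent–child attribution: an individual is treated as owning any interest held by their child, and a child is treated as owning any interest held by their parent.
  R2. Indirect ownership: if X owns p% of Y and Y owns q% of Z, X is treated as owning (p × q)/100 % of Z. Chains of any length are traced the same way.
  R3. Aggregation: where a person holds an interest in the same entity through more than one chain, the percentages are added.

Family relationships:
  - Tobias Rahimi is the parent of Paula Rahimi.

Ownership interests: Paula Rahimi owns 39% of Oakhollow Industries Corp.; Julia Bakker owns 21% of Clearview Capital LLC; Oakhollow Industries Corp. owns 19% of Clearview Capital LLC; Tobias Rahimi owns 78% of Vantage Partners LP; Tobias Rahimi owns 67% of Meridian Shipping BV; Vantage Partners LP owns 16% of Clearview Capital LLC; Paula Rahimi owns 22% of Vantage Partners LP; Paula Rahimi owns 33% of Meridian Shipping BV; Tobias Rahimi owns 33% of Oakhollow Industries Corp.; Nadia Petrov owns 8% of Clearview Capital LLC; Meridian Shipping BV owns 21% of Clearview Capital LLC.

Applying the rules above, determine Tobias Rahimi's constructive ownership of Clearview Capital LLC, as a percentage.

50.68%

By parent–child attribution (R1), Tobias Rahimi is treated as also owning Paula Rahimi's interest in Vantage Partners LP, giving 78% + 22% = 100%.
By parent–child attribution (R1), Tobias Rahimi is treated as also owning Paula Rahimi's interest in Meridian Shipping BV, giving 67% + 33% = 100%.
By parent–child attribution (R1), Tobias Rahimi is treated as also owning Paula Rahimi's interest in Oakhollow Industries Corp, giving 33% + 39% = 72%.
Chain via Vantage Partners LP (R2): 100% × 16% = 16% of Clearview Capital LLC.
Chain via Meridian Shipping BV (R2): 100% × 21% = 21% of Clearview Capital LLC.
Chain via Oakhollow Industries Corp. (R2): 72% × 19% = 13.68% of Clearview Capital LLC.
Aggregating (R3): 16% + 21% + 13.68% = 50.68%.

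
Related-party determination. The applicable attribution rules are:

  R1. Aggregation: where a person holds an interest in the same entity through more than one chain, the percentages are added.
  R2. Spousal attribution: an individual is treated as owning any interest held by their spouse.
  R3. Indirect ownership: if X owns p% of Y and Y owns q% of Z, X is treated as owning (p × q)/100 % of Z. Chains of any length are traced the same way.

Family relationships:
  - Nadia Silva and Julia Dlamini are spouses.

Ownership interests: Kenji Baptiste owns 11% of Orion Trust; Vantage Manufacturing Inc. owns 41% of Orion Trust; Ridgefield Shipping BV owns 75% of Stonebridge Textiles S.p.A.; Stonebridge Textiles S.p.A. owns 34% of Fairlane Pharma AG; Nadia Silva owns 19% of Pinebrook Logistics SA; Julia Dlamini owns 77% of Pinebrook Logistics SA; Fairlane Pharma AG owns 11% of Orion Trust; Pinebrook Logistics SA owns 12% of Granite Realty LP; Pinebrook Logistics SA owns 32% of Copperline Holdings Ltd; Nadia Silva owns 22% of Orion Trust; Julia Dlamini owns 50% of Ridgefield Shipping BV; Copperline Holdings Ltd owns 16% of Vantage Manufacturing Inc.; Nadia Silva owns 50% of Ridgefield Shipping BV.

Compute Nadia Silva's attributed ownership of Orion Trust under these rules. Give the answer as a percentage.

26.820232%

By spousal attribution (R2), Nadia Silva is treated as also owning Julia Dlamini's interest in Pinebrook Logistics SA, giving 19% + 77% = 96%.
By spousal attribution (R2), Nadia Silva is treated as also owning Julia Dlamini's interest in Ridgefield Shipping BV, giving 50% + 50% = 100%.
Chain via Pinebrook Logistics SA → Copperline Holdings Ltd → Vantage Manufacturing Inc. (R3): 96% × 32% × 16% × 41% = 2.015232% of Orion Trust.
Chain via Ridgefield Shipping BV → Stonebridge Textiles S.p.A. → Fairlane Pharma AG (R3): 100% × 75% × 34% × 11% = 2.805% of Orion Trust.
Direct interest in Orion Trust: 22%.
Aggregating (R1): 2.015232% + 2.805% + 22% = 26.820232%.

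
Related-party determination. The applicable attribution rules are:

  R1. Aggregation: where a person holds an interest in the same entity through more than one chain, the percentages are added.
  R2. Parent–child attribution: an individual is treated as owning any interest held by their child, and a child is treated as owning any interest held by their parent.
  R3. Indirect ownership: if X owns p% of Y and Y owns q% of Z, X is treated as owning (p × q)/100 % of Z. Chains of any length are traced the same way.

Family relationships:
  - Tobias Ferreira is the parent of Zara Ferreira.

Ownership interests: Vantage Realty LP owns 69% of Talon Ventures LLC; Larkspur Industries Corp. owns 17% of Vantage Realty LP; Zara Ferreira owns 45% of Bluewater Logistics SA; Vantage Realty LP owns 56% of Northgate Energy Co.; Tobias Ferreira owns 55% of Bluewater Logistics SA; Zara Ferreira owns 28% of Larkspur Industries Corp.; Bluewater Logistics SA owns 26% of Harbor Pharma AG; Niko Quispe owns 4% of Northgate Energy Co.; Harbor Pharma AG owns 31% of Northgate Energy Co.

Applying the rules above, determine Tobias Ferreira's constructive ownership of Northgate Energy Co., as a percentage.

10.7256%

By parent–child attribution (R2), Tobias Ferreira is treated as also owning Zara Ferreira's interest in Bluewater Logistics SA, giving 55% + 45% = 100%.
By parent–child attribution (R2), Tobias Ferreira is treated as owning Zara Ferreira's 28% interest in Larkspur Industries Corp.
Chain via Bluewater Logistics SA → Harbor Pharma AG (R3): 100% × 26% × 31% = 8.06% of Northgate Energy Co.
Chain via Larkspur Industries Corp. → Vantage Realty LP (R3): 28% × 17% × 56% = 2.6656% of Northgate Energy Co.
Aggregating (R1): 8.06% + 2.6656% = 10.7256%.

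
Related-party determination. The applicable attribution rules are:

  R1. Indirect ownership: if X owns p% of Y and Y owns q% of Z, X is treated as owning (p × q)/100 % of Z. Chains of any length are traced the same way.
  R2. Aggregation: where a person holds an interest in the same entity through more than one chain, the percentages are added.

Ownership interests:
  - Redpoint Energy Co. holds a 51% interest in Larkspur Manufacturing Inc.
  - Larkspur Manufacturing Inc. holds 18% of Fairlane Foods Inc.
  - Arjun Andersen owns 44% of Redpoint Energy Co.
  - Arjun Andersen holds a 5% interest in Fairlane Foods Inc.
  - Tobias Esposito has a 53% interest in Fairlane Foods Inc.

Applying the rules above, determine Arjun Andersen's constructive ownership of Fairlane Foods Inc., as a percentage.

9.0392%

Chain via Redpoint Energy Co. → Larkspur Manufacturing Inc. (R1): 44% × 51% × 18% = 4.0392% of Fairlane Foods Inc.
Direct interest in Fairlane Foods Inc: 5%.
Aggregating (R2): 4.0392% + 5% = 9.0392%.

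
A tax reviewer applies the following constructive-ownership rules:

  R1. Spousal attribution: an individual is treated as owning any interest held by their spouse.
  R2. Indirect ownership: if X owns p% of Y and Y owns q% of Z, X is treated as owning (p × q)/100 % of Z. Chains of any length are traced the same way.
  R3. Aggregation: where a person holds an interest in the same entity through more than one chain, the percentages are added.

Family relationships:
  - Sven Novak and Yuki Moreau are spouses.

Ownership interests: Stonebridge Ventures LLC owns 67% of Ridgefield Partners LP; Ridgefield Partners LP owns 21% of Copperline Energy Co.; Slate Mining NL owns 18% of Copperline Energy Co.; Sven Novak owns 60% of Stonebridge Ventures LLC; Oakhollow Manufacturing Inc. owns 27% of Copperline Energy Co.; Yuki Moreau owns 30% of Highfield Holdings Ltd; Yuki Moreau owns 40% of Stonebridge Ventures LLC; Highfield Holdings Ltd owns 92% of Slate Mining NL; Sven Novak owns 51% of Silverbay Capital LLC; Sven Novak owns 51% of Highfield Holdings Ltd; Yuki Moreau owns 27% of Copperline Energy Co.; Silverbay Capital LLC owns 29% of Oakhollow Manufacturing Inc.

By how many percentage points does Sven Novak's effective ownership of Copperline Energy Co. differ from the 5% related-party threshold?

53.4769

By spousal attribution (R1), Sven Novak is treated as also owning Yuki Moreau's interest in Highfield Holdings Ltd, giving 51% + 30% = 81%.
By spousal attribution (R1), Sven Novak is treated as also owning Yuki Moreau's interest in Stonebridge Ventures LLC, giving 60% + 40% = 100%.
By spousal attribution (R1), Sven Novak is treated as owning Yuki Moreau's 27% interest in Copperline Energy Co.
Chain via Highfield Holdings Ltd → Slate Mining NL (R2): 81% × 92% × 18% = 13.4136% of Copperline Energy Co.
Chain via Stonebridge Ventures LLC → Ridgefield Partners LP (R2): 100% × 67% × 21% = 14.07% of Copperline Energy Co.
Chain via Silverbay Capital LLC → Oakhollow Manufacturing Inc. (R2): 51% × 29% × 27% = 3.9933% of Copperline Energy Co.
Direct interest in Copperline Energy Co: 27%.
Aggregating (R3): 13.4136% + 14.07% + 3.9933% + 27% = 58.4769%.
58.4769% exceeds the 5% threshold by 53.4769 percentage points.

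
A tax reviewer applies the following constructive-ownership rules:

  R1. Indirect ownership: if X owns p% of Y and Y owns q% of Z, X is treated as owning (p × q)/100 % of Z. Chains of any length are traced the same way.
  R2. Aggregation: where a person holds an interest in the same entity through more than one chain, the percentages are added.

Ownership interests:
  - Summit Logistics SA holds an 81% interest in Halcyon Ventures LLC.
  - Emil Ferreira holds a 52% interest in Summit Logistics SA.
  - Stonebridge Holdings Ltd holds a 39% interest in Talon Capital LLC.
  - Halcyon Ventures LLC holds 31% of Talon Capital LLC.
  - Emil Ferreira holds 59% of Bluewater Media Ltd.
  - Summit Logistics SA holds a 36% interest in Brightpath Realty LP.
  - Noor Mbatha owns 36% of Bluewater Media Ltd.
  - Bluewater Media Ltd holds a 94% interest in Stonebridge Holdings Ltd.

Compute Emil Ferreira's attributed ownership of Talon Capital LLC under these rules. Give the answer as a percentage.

34.6866%

Chain via Bluewater Media Ltd → Stonebridge Holdings Ltd (R1): 59% × 94% × 39% = 21.6294% of Talon Capital LLC.
Chain via Summit Logistics SA → Halcyon Ventures LLC (R1): 52% × 81% × 31% = 13.0572% of Talon Capital LLC.
Aggregating (R2): 21.6294% + 13.0572% = 34.6866%.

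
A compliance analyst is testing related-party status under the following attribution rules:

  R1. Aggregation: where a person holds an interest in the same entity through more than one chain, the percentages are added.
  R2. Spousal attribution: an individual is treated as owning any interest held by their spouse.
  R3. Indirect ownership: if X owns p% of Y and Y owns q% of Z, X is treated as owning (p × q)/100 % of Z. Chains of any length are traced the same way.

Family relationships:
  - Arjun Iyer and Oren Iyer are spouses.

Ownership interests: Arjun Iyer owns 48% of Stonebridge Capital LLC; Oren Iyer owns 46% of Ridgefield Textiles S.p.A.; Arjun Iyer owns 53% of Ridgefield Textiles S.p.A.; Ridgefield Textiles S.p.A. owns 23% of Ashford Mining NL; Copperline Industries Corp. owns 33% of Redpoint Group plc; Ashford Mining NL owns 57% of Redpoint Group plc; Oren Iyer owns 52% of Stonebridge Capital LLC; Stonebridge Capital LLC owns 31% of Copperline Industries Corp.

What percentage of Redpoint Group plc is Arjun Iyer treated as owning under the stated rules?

By spousal attribution (R2), Arjun Iyer is treated as also owning Oren Iyer's interest in Ridgefield Textiles S.p.A, giving 53% + 46% = 99%.
By spousal attribution (R2), Arjun Iyer is treated as also owning Oren Iyer's interest in Stonebridge Capital LLC, giving 48% + 52% = 100%.
Chain via Ridgefield Textiles S.p.A. → Ashford Mining NL (R3): 99% × 23% × 57% = 12.9789% of Redpoint Group plc.
Chain via Stonebridge Capital LLC → Copperline Industries Corp. (R3): 100% × 31% × 33% = 10.23% of Redpoint Group plc.
Aggregating (R1): 12.9789% + 10.23% = 23.2089%.

23.2089%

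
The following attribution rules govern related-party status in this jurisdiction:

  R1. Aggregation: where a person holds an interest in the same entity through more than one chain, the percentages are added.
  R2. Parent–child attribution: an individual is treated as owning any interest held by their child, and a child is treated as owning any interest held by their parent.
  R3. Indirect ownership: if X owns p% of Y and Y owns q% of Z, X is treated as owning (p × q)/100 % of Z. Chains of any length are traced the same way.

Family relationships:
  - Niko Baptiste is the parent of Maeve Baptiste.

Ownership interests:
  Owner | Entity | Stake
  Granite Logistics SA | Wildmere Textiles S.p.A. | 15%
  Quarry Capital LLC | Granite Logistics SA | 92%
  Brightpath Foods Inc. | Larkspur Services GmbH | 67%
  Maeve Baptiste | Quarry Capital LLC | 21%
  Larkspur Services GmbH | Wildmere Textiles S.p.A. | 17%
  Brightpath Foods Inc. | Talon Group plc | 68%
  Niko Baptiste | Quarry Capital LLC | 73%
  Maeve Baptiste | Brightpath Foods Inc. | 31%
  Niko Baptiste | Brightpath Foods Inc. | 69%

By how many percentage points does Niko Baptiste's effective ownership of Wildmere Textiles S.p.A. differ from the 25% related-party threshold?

By parent–child attribution (R2), Niko Baptiste is treated as also owning Maeve Baptiste's interest in Quarry Capital LLC, giving 73% + 21% = 94%.
By parent–child attribution (R2), Niko Baptiste is treated as also owning Maeve Baptiste's interest in Brightpath Foods Inc, giving 69% + 31% = 100%.
Chain via Quarry Capital LLC → Granite Logistics SA (R3): 94% × 92% × 15% = 12.972% of Wildmere Textiles S.p.A.
Chain via Brightpath Foods Inc. → Larkspur Services GmbH (R3): 100% × 67% × 17% = 11.39% of Wildmere Textiles S.p.A.
Aggregating (R1): 12.972% + 11.39% = 24.362%.
24.362% falls short of the 25% threshold by 0.638 percentage points.

0.638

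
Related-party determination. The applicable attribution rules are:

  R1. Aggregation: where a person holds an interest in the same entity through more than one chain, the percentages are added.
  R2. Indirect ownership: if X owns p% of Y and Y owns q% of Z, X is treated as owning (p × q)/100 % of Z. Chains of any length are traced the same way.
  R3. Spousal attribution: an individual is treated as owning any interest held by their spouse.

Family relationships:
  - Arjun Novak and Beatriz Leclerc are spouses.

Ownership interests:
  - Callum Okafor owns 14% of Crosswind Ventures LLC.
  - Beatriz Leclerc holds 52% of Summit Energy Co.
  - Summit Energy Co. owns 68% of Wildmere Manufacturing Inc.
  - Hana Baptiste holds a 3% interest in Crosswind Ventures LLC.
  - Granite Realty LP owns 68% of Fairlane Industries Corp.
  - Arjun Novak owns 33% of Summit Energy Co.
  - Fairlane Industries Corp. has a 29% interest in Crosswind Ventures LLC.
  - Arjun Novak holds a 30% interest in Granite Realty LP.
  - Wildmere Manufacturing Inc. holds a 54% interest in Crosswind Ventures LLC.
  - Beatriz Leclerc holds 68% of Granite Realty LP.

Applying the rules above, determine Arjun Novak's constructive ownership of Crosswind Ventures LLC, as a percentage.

By spousal attribution (R3), Arjun Novak is treated as also owning Beatriz Leclerc's interest in Summit Energy Co, giving 33% + 52% = 85%.
By spousal attribution (R3), Arjun Novak is treated as also owning Beatriz Leclerc's interest in Granite Realty LP, giving 30% + 68% = 98%.
Chain via Summit Energy Co. → Wildmere Manufacturing Inc. (R2): 85% × 68% × 54% = 31.212% of Crosswind Ventures LLC.
Chain via Granite Realty LP → Fairlane Industries Corp. (R2): 98% × 68% × 29% = 19.3256% of Crosswind Ventures LLC.
Aggregating (R1): 31.212% + 19.3256% = 50.5376%.

50.5376%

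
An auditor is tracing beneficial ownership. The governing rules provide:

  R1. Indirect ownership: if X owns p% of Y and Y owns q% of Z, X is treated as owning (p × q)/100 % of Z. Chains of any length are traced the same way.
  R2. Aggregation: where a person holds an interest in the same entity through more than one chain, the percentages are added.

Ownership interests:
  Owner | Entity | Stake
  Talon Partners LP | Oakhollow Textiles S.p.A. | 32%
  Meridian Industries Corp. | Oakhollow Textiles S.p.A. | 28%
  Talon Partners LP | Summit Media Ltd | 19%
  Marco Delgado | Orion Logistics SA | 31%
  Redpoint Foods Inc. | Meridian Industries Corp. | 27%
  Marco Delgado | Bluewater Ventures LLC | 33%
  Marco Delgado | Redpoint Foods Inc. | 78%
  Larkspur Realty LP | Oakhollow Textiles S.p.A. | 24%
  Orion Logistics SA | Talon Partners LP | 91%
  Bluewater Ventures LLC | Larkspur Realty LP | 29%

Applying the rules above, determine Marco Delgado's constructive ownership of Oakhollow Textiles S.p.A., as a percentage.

Chain via Redpoint Foods Inc. → Meridian Industries Corp. (R1): 78% × 27% × 28% = 5.8968% of Oakhollow Textiles S.p.A.
Chain via Orion Logistics SA → Talon Partners LP (R1): 31% × 91% × 32% = 9.0272% of Oakhollow Textiles S.p.A.
Chain via Bluewater Ventures LLC → Larkspur Realty LP (R1): 33% × 29% × 24% = 2.2968% of Oakhollow Textiles S.p.A.
Aggregating (R2): 5.8968% + 9.0272% + 2.2968% = 17.2208%.

17.2208%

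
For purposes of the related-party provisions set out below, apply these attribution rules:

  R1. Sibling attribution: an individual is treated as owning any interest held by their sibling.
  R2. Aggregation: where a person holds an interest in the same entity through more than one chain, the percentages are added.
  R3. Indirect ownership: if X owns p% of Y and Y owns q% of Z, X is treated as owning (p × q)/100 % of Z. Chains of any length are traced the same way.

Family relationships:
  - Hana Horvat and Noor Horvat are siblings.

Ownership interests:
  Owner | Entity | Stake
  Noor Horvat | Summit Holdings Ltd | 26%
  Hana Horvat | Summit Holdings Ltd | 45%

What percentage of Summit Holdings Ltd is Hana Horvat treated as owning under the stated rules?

71%

By sibling attribution (R1), Hana Horvat is treated as also owning Noor Horvat's interest in Summit Holdings Ltd, giving 45% + 26% = 71%.
Direct interest in Summit Holdings Ltd: 71%.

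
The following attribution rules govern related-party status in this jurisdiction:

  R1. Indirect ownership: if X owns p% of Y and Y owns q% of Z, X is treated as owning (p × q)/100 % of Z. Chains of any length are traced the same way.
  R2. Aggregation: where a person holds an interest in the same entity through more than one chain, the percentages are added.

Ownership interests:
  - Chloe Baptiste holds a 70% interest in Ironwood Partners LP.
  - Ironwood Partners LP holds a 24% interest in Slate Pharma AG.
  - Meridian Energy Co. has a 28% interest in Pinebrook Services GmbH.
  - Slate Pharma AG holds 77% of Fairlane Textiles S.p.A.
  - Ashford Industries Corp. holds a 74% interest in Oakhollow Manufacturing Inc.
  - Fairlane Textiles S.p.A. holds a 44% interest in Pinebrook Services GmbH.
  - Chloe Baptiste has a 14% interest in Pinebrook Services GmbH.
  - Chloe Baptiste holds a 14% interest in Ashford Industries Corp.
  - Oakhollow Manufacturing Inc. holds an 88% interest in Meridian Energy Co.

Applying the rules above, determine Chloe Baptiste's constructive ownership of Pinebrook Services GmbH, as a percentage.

Chain via Ironwood Partners LP → Slate Pharma AG → Fairlane Textiles S.p.A. (R1): 70% × 24% × 77% × 44% = 5.69184% of Pinebrook Services GmbH.
Chain via Ashford Industries Corp. → Oakhollow Manufacturing Inc. → Meridian Energy Co. (R1): 14% × 74% × 88% × 28% = 2.552704% of Pinebrook Services GmbH.
Direct interest in Pinebrook Services GmbH: 14%.
Aggregating (R2): 5.69184% + 2.552704% + 14% = 22.244544%.

22.244544%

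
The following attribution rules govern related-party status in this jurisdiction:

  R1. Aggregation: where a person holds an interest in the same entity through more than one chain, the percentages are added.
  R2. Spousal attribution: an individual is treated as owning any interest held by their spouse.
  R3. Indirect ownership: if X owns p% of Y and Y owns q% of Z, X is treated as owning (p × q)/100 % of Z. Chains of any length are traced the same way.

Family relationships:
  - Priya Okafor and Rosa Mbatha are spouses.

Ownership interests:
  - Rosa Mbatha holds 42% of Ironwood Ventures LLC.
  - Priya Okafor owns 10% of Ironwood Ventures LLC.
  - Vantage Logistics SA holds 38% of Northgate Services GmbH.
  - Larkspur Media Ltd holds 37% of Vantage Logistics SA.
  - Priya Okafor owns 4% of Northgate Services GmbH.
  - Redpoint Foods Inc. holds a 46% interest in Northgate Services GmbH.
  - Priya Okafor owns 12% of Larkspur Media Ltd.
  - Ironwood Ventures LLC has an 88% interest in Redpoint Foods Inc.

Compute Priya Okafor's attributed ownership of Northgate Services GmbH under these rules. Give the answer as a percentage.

26.7368%

By spousal attribution (R2), Priya Okafor is treated as also owning Rosa Mbatha's interest in Ironwood Ventures LLC, giving 10% + 42% = 52%.
Chain via Ironwood Ventures LLC → Redpoint Foods Inc. (R3): 52% × 88% × 46% = 21.0496% of Northgate Services GmbH.
Chain via Larkspur Media Ltd → Vantage Logistics SA (R3): 12% × 37% × 38% = 1.6872% of Northgate Services GmbH.
Direct interest in Northgate Services GmbH: 4%.
Aggregating (R1): 21.0496% + 1.6872% + 4% = 26.7368%.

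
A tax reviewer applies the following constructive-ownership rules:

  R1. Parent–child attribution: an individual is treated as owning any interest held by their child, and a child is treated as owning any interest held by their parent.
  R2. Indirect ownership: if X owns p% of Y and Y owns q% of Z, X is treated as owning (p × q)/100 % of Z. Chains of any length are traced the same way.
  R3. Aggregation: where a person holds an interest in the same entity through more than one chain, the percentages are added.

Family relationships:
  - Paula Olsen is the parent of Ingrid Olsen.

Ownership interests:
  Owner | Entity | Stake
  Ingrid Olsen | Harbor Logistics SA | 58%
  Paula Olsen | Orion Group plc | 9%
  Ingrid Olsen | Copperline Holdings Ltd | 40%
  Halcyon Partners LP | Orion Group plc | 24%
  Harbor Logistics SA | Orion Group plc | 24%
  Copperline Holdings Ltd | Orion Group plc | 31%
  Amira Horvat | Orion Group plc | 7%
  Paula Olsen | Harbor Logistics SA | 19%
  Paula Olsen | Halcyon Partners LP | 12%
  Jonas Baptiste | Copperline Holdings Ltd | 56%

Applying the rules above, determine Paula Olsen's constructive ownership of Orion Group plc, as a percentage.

42.76%

By parent–child attribution (R1), Paula Olsen is treated as also owning Ingrid Olsen's interest in Harbor Logistics SA, giving 19% + 58% = 77%.
By parent–child attribution (R1), Paula Olsen is treated as owning Ingrid Olsen's 40% interest in Copperline Holdings Ltd.
Chain via Harbor Logistics SA (R2): 77% × 24% = 18.48% of Orion Group plc.
Chain via Halcyon Partners LP (R2): 12% × 24% = 2.88% of Orion Group plc.
Direct interest in Orion Group plc: 9%.
Chain via Copperline Holdings Ltd (R2): 40% × 31% = 12.4% of Orion Group plc.
Aggregating (R3): 18.48% + 2.88% + 9% + 12.4% = 42.76%.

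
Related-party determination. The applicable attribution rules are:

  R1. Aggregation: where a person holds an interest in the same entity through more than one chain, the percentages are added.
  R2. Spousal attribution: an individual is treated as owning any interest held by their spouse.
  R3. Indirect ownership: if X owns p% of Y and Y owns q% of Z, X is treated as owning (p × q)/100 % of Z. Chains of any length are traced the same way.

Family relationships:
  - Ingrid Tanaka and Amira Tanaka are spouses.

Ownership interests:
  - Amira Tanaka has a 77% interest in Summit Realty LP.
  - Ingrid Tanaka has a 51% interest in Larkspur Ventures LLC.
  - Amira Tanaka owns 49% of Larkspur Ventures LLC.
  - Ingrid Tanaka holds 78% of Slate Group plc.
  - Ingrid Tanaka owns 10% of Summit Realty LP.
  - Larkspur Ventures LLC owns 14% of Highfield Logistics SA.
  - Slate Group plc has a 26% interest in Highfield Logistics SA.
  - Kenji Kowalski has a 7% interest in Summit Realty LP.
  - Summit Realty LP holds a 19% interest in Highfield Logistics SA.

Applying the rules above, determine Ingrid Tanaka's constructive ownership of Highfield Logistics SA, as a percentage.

50.81%

By spousal attribution (R2), Ingrid Tanaka is treated as also owning Amira Tanaka's interest in Larkspur Ventures LLC, giving 51% + 49% = 100%.
By spousal attribution (R2), Ingrid Tanaka is treated as also owning Amira Tanaka's interest in Summit Realty LP, giving 10% + 77% = 87%.
Chain via Slate Group plc (R3): 78% × 26% = 20.28% of Highfield Logistics SA.
Chain via Larkspur Ventures LLC (R3): 100% × 14% = 14% of Highfield Logistics SA.
Chain via Summit Realty LP (R3): 87% × 19% = 16.53% of Highfield Logistics SA.
Aggregating (R1): 20.28% + 14% + 16.53% = 50.81%.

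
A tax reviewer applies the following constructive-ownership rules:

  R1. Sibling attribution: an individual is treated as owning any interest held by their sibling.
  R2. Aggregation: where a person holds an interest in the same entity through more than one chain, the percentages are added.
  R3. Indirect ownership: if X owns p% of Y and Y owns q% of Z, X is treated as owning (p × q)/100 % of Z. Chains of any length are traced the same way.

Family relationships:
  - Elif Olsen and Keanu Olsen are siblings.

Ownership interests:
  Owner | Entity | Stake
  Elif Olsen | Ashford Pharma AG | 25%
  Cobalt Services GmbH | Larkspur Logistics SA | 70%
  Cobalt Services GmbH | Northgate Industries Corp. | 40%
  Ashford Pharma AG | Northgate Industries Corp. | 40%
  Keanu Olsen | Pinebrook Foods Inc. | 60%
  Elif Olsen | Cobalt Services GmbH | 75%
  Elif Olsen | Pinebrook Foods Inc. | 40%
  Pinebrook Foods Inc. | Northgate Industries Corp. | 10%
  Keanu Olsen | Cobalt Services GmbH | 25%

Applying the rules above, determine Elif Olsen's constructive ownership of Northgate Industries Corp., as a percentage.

60%

By sibling attribution (R1), Elif Olsen is treated as also owning Keanu Olsen's interest in Cobalt Services GmbH, giving 75% + 25% = 100%.
By sibling attribution (R1), Elif Olsen is treated as also owning Keanu Olsen's interest in Pinebrook Foods Inc, giving 40% + 60% = 100%.
Chain via Ashford Pharma AG (R3): 25% × 40% = 10% of Northgate Industries Corp.
Chain via Cobalt Services GmbH (R3): 100% × 40% = 40% of Northgate Industries Corp.
Chain via Pinebrook Foods Inc. (R3): 100% × 10% = 10% of Northgate Industries Corp.
Aggregating (R2): 10% + 40% + 10% = 60%.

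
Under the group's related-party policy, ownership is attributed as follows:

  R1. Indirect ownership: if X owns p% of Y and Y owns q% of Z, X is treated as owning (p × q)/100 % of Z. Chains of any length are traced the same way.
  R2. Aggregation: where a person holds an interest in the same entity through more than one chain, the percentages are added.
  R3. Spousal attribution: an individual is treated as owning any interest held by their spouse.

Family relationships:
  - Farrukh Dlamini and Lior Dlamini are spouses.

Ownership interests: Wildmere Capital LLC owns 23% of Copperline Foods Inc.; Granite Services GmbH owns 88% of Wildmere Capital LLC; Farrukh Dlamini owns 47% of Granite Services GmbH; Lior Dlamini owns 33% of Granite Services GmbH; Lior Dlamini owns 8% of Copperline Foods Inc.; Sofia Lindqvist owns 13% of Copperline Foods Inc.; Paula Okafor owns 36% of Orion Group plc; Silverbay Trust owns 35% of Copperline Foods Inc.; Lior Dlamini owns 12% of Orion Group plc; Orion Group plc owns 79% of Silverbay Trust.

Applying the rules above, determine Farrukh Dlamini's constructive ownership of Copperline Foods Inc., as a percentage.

By spousal attribution (R3), Farrukh Dlamini is treated as also owning Lior Dlamini's interest in Granite Services GmbH, giving 47% + 33% = 80%.
By spousal attribution (R3), Farrukh Dlamini is treated as owning Lior Dlamini's 12% interest in Orion Group plc.
By spousal attribution (R3), Farrukh Dlamini is treated as owning Lior Dlamini's 8% interest in Copperline Foods Inc.
Chain via Granite Services GmbH → Wildmere Capital LLC (R1): 80% × 88% × 23% = 16.192% of Copperline Foods Inc.
Chain via Orion Group plc → Silverbay Trust (R1): 12% × 79% × 35% = 3.318% of Copperline Foods Inc.
Direct interest in Copperline Foods Inc: 8%.
Aggregating (R2): 16.192% + 3.318% + 8% = 27.51%.

27.51%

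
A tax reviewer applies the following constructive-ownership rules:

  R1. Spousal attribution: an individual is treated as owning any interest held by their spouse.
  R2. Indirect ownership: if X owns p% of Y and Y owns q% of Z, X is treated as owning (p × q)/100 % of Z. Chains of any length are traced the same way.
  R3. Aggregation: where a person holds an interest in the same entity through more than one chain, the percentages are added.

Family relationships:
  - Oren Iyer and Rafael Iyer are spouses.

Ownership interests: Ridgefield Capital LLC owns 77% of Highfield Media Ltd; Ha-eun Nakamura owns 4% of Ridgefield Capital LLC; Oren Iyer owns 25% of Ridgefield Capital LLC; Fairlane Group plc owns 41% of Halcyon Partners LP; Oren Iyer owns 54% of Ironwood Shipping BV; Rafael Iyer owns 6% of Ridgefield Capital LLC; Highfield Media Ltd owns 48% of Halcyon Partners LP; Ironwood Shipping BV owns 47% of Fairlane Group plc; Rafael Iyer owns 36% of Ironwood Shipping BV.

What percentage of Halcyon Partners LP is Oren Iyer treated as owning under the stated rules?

By spousal attribution (R1), Oren Iyer is treated as also owning Rafael Iyer's interest in Ridgefield Capital LLC, giving 25% + 6% = 31%.
By spousal attribution (R1), Oren Iyer is treated as also owning Rafael Iyer's interest in Ironwood Shipping BV, giving 54% + 36% = 90%.
Chain via Ridgefield Capital LLC → Highfield Media Ltd (R2): 31% × 77% × 48% = 11.4576% of Halcyon Partners LP.
Chain via Ironwood Shipping BV → Fairlane Group plc (R2): 90% × 47% × 41% = 17.343% of Halcyon Partners LP.
Aggregating (R3): 11.4576% + 17.343% = 28.8006%.

28.8006%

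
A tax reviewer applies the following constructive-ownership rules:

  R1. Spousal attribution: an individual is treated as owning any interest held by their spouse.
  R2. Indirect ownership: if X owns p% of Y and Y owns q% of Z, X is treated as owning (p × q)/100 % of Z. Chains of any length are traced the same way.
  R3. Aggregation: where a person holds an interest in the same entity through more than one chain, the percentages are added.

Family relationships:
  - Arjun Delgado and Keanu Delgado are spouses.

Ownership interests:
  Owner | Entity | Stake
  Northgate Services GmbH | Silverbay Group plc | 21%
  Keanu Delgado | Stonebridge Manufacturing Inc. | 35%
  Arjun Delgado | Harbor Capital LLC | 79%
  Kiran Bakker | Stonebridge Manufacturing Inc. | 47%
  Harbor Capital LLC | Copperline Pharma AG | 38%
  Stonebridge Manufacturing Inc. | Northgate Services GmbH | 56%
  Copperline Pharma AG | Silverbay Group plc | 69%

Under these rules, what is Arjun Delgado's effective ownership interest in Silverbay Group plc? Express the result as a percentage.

By spousal attribution (R1), Arjun Delgado is treated as owning Keanu Delgado's 35% interest in Stonebridge Manufacturing Inc.
Chain via Harbor Capital LLC → Copperline Pharma AG (R2): 79% × 38% × 69% = 20.7138% of Silverbay Group plc.
Chain via Stonebridge Manufacturing Inc. → Northgate Services GmbH (R2): 35% × 56% × 21% = 4.116% of Silverbay Group plc.
Aggregating (R3): 20.7138% + 4.116% = 24.8298%.

24.8298%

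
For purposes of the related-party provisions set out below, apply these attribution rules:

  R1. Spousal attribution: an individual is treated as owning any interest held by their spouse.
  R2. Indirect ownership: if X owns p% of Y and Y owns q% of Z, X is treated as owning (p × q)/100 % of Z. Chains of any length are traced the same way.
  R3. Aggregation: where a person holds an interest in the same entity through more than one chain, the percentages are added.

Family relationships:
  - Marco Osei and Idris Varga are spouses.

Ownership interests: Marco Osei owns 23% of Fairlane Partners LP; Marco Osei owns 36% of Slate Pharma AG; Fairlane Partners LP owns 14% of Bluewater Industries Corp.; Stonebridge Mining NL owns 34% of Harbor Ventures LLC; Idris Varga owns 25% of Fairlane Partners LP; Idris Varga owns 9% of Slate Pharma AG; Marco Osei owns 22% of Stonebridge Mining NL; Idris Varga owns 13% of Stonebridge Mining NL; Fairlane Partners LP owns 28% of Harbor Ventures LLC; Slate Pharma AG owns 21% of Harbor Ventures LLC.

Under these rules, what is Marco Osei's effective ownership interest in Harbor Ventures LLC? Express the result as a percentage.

34.79%

By spousal attribution (R1), Marco Osei is treated as also owning Idris Varga's interest in Slate Pharma AG, giving 36% + 9% = 45%.
By spousal attribution (R1), Marco Osei is treated as also owning Idris Varga's interest in Fairlane Partners LP, giving 23% + 25% = 48%.
By spousal attribution (R1), Marco Osei is treated as also owning Idris Varga's interest in Stonebridge Mining NL, giving 22% + 13% = 35%.
Chain via Slate Pharma AG (R2): 45% × 21% = 9.45% of Harbor Ventures LLC.
Chain via Fairlane Partners LP (R2): 48% × 28% = 13.44% of Harbor Ventures LLC.
Chain via Stonebridge Mining NL (R2): 35% × 34% = 11.9% of Harbor Ventures LLC.
Aggregating (R3): 9.45% + 13.44% + 11.9% = 34.79%.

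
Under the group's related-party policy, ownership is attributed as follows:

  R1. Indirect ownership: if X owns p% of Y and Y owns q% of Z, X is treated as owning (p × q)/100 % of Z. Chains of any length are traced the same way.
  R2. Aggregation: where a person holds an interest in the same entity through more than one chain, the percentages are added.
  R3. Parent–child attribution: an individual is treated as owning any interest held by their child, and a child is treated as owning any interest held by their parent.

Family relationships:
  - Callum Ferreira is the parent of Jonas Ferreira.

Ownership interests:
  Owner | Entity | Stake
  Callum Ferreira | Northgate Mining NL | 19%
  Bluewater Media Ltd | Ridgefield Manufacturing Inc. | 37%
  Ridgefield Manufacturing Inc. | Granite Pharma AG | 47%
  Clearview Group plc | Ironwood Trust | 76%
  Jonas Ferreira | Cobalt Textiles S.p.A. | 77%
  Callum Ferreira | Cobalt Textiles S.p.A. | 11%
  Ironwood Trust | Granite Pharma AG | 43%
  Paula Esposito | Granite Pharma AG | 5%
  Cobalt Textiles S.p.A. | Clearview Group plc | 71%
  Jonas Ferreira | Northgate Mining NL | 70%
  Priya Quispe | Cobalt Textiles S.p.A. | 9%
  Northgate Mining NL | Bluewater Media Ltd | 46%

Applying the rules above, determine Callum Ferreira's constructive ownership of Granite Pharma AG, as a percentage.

By parent–child attribution (R3), Callum Ferreira is treated as also owning Jonas Ferreira's interest in Cobalt Textiles S.p.A, giving 11% + 77% = 88%.
By parent–child attribution (R3), Callum Ferreira is treated as also owning Jonas Ferreira's interest in Northgate Mining NL, giving 19% + 70% = 89%.
Chain via Cobalt Textiles S.p.A. → Clearview Group plc → Ironwood Trust (R1): 88% × 71% × 76% × 43% = 20.418464% of Granite Pharma AG.
Chain via Northgate Mining NL → Bluewater Media Ltd → Ridgefield Manufacturing Inc. (R1): 89% × 46% × 37% × 47% = 7.119466% of Granite Pharma AG.
Aggregating (R2): 20.418464% + 7.119466% = 27.53793%.

27.53793%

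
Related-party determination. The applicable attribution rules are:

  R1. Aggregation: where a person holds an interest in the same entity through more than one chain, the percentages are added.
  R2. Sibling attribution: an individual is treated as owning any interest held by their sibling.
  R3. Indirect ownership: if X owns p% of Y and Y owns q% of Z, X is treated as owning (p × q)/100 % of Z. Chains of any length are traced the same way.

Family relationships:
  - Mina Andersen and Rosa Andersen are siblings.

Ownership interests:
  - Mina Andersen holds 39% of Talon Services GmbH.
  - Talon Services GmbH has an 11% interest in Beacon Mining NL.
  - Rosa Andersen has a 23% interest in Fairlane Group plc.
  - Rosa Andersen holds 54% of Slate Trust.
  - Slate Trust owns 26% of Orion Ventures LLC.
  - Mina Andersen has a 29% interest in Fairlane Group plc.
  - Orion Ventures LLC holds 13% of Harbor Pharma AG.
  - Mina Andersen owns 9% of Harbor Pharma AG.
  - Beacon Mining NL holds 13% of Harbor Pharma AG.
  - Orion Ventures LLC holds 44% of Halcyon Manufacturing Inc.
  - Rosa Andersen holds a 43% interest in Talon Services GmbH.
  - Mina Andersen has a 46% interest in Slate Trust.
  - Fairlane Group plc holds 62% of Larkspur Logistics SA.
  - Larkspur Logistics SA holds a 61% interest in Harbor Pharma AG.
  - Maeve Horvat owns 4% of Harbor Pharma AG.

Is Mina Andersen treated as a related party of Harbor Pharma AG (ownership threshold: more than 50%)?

No

By sibling attribution (R2), Mina Andersen is treated as also owning Rosa Andersen's interest in Talon Services GmbH, giving 39% + 43% = 82%.
By sibling attribution (R2), Mina Andersen is treated as also owning Rosa Andersen's interest in Fairlane Group plc, giving 29% + 23% = 52%.
By sibling attribution (R2), Mina Andersen is treated as also owning Rosa Andersen's interest in Slate Trust, giving 46% + 54% = 100%.
Chain via Talon Services GmbH → Beacon Mining NL (R3): 82% × 11% × 13% = 1.1726% of Harbor Pharma AG.
Chain via Fairlane Group plc → Larkspur Logistics SA (R3): 52% × 62% × 61% = 19.6664% of Harbor Pharma AG.
Chain via Slate Trust → Orion Ventures LLC (R3): 100% × 26% × 13% = 3.38% of Harbor Pharma AG.
Direct interest in Harbor Pharma AG: 9%.
Aggregating (R1): 1.1726% + 19.6664% + 3.38% + 9% = 33.219%.
33.219% does not exceed the 50% threshold, so Mina is not a related party to Harbor Pharma AG.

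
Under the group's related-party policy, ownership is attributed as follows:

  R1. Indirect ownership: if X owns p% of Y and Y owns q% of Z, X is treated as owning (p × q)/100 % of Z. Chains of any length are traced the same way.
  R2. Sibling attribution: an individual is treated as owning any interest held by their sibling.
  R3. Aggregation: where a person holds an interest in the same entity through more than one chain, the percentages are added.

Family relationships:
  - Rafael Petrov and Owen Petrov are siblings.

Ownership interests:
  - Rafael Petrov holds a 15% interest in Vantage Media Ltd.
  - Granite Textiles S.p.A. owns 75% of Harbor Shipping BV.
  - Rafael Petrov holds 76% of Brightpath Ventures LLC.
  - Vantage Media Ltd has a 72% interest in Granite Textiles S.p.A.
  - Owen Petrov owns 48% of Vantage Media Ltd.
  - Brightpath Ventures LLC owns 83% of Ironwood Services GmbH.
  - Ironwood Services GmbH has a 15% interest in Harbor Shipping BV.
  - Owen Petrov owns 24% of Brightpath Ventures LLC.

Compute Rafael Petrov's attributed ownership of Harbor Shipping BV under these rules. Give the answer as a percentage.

By sibling attribution (R2), Rafael Petrov is treated as also owning Owen Petrov's interest in Vantage Media Ltd, giving 15% + 48% = 63%.
By sibling attribution (R2), Rafael Petrov is treated as also owning Owen Petrov's interest in Brightpath Ventures LLC, giving 76% + 24% = 100%.
Chain via Vantage Media Ltd → Granite Textiles S.p.A. (R1): 63% × 72% × 75% = 34.02% of Harbor Shipping BV.
Chain via Brightpath Ventures LLC → Ironwood Services GmbH (R1): 100% × 83% × 15% = 12.45% of Harbor Shipping BV.
Aggregating (R3): 34.02% + 12.45% = 46.47%.

46.47%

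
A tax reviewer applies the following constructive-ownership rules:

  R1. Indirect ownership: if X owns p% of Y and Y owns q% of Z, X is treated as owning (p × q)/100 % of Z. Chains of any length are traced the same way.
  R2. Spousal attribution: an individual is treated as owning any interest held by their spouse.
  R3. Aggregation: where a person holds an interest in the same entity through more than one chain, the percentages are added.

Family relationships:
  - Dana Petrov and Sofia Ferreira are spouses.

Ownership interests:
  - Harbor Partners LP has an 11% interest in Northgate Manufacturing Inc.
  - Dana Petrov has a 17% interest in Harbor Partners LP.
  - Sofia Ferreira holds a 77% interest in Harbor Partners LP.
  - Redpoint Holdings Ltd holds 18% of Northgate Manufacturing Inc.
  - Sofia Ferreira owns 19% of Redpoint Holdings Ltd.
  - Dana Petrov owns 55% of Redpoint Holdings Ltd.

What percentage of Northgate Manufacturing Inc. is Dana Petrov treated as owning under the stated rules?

23.66%

By spousal attribution (R2), Dana Petrov is treated as also owning Sofia Ferreira's interest in Redpoint Holdings Ltd, giving 55% + 19% = 74%.
By spousal attribution (R2), Dana Petrov is treated as also owning Sofia Ferreira's interest in Harbor Partners LP, giving 17% + 77% = 94%.
Chain via Redpoint Holdings Ltd (R1): 74% × 18% = 13.32% of Northgate Manufacturing Inc.
Chain via Harbor Partners LP (R1): 94% × 11% = 10.34% of Northgate Manufacturing Inc.
Aggregating (R3): 13.32% + 10.34% = 23.66%.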